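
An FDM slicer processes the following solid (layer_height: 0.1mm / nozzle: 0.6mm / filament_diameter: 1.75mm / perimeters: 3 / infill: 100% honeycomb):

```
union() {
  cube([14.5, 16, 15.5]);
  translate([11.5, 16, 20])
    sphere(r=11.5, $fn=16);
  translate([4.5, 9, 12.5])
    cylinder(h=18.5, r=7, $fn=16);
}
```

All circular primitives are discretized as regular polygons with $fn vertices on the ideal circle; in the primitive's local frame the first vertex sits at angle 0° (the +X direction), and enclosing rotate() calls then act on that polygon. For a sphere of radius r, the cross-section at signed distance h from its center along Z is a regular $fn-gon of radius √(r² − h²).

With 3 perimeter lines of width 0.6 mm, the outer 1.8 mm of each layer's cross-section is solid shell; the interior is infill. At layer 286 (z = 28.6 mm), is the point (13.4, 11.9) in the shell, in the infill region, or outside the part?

infill

At z = 28.6 mm: the cube is not intersected at this z (z outside [0, 15.5]); the r=11.5 sphere at (11.5, 16) contributes a regular 16-gon of circumradius √(11.5²−8.6²) = 7.635; the r=7 cylinder at (4.5, 9) gives a regular 16-gon of circumradius 7 (constant along its height); Combining (union): the regions partially overlap (shared area 33.04 mm²), so overlapping operands fuse into one piece — 1 connected region. Overall, the cross-section is a single solid region. The nearest boundary edge runs (16.90, 10.60)→(14.42, 8.95); distance from the point to it = 3.02 mm. The point is inside the cross-section and 3.02 mm from the nearest boundary — more than the 1.8 mm shell width (3 × 0.6), so it's in the infill interior.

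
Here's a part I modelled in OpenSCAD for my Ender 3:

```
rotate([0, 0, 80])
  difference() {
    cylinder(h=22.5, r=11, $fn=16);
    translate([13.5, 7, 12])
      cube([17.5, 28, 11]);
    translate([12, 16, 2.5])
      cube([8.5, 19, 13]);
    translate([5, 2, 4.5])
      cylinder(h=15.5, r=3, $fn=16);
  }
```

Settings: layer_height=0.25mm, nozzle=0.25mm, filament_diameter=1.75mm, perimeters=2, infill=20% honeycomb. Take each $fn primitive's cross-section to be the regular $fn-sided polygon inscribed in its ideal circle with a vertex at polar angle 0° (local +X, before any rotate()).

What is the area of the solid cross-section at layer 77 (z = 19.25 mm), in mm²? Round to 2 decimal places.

342.88 mm²

At z = 19.25 mm: the cylinder: section is a regular 16-gon, circumradius r=11 (area = (16/2)·11.000²·sin(360°/16) = 370.44 mm²); the cube at (13.5, 7) is present — its section is the full 17.5×28 rectangle (area 490.00 mm²); the cube at (12, 16) is absent (z outside [2.5, 15.5]); the r=3 cylinder at (5, 2) gives a regular 16-gon of circumradius 3 (constant along its height) (area = (16/2)·3.000²·sin(360°/16) = 27.55 mm²); Taking the first minus the rest: starting from the r=11 cylinder (370.44 mm²), the 17.5×28 cube at (13.5, 7) misses the remaining region (no effect); the r=3 cylinder at (5, 2) lies wholly inside it (removes its full 27.55 mm² and its 18.73 mm outline becomes a hole wall) — area = 342.88 mm²; (whole slice rotated 80° about Z — lengths, areas and connectivity unchanged). Overall, the cross-section is one region with 1 hole. Net area = 342.88 mm².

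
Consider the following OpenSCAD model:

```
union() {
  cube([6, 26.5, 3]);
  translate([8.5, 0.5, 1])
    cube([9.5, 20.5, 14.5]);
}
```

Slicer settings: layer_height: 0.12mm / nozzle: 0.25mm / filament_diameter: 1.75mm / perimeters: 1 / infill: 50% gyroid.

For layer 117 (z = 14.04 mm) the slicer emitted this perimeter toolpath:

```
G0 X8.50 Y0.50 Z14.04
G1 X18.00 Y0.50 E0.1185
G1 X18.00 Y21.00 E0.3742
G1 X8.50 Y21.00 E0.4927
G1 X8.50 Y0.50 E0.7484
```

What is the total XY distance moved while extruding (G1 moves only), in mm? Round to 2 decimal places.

60.00 mm

Sum the Euclidean lengths of each G1 segment: total = 60.00 mm.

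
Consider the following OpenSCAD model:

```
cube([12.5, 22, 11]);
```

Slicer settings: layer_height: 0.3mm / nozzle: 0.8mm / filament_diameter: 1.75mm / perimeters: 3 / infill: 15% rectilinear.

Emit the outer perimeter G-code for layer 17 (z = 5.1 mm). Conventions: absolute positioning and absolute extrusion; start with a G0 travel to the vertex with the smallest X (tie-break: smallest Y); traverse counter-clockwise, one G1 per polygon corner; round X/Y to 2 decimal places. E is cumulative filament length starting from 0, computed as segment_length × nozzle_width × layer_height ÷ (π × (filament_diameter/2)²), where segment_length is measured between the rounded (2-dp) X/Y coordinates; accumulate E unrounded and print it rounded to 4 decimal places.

G0 X0.00 Y0.00 Z5.10
G1 X12.50 Y0.00 E1.2473
G1 X12.50 Y22.00 E3.4424
G1 X0.00 Y22.00 E4.6897
G1 X0.00 Y0.00 E6.8848

At z = 5.1 mm: the 12.5×22 cube contributes its full rectangle. The outline is a single polygon with 4 vertices. Extrusion per mm of travel: 0.8 × 0.3 / (π × 0.875²) = 0.099780. Accumulating E over each segment gives final E = 6.8848.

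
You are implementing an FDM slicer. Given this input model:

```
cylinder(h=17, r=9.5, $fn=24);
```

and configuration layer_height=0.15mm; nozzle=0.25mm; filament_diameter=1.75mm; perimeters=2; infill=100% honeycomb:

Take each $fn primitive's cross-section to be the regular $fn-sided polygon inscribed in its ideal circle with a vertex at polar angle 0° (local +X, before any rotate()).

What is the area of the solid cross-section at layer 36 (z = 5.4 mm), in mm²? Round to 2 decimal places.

280.30 mm²

At z = 5.4 mm: the r=9.5 cylinder contributes a regular 24-gon of circumradius 9.5 (area = (24/2)·9.500²·sin(360°/24) = 280.30 mm²). Overall, the cross-section is a single solid region. Net area = 280.30 mm².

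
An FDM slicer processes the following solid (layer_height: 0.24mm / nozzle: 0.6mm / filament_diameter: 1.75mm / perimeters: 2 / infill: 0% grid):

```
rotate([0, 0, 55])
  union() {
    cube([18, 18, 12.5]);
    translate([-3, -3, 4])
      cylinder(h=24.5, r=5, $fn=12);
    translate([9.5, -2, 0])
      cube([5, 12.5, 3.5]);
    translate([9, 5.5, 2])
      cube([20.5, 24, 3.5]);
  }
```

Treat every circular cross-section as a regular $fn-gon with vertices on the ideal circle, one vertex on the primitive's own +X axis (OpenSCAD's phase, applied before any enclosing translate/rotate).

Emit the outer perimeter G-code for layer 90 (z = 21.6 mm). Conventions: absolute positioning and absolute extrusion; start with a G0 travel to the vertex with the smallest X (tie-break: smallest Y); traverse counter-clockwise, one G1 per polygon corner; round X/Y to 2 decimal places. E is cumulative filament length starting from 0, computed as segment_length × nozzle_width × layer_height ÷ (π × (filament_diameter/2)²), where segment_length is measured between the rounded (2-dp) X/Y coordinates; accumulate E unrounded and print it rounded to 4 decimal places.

G0 X-4.24 Y-3.74 Z21.60
G1 X-3.79 Y-6.29 E0.1550
G1 X-2.13 Y-8.27 E0.3097
G1 X0.30 Y-9.16 E0.4646
G1 X2.85 Y-8.71 E0.6197
G1 X4.83 Y-7.05 E0.7744
G1 X5.72 Y-4.61 E0.9298
G1 X5.27 Y-2.07 E1.0843
G1 X3.60 Y-0.08 E1.2398
G1 X1.17 Y0.80 E1.3945
G1 X-1.38 Y0.35 E1.5496
G1 X-3.36 Y-1.31 E1.7042
G1 X-4.24 Y-3.74 E1.8590

At z = 21.6 mm: the cube is absent (z outside [0, 12.5]); the r=5 cylinder at (-3, -3) gives a regular 12-gon of circumradius 5 (constant along its height); the cube at (9.5, -2) is not intersected at this z (z outside [0, 3.5]); the cube at (9, 5.5) does not reach this height (z outside [2, 5.5]); Combining (union): only the r=5 cylinder at (-3, -3) is present, so the union is just that shape — 1 connected region; (rotated 55° about Z; rotation is an isometry so areas/perimeters/island counts are preserved). The outline is a single polygon with 12 vertices. Extrusion per mm of travel: 0.6 × 0.24 / (π × 0.875²) = 0.059868. Accumulating E over each segment gives final E = 1.8590.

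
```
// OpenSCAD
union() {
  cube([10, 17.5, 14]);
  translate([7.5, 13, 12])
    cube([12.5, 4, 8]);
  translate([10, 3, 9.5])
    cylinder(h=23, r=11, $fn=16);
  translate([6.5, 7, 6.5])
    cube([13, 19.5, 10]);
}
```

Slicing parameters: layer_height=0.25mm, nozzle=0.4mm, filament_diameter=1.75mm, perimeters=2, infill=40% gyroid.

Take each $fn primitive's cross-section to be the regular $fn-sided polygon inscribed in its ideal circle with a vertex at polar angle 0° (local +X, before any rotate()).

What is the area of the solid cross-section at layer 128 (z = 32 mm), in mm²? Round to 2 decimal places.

370.44 mm²

At z = 32 mm: the cube is not intersected at this z (z outside [0, 14]); the cube at (7.5, 13) is absent (z outside [12, 20]); the r=11 cylinder at (10, 3) gives a regular 16-gon of circumradius 11 (constant along its height) (area = (16/2)·11.000²·sin(360°/16) = 370.44 mm²); the cube at (6.5, 7) is not intersected at this z (z outside [6.5, 16.5]); Combining (union): only the r=11 cylinder at (10, 3) is present, so the union is just that shape — area = 370.44 mm². Overall, the cross-section is a single solid region. Net area = 370.44 mm².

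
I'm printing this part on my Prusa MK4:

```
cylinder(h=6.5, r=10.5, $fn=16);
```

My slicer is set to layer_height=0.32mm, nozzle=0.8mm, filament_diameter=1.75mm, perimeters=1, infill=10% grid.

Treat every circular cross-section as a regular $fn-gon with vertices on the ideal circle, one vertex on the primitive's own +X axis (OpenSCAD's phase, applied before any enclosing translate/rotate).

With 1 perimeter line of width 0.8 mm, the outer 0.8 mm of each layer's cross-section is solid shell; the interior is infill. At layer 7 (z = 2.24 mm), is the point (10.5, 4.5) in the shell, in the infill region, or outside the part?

outside

At z = 2.24 mm: the r=10.5 cylinder gives a regular 16-gon of circumradius 10.5 (constant along its height). Overall, the cross-section is a single solid region. The nearest boundary edge runs (10.50, 0.00)→(9.70, 4.02); distance from the point to it = 0.93 mm. The point is not inside any of the regions above, so it lies outside the cross-section (0.93 mm from the nearest boundary).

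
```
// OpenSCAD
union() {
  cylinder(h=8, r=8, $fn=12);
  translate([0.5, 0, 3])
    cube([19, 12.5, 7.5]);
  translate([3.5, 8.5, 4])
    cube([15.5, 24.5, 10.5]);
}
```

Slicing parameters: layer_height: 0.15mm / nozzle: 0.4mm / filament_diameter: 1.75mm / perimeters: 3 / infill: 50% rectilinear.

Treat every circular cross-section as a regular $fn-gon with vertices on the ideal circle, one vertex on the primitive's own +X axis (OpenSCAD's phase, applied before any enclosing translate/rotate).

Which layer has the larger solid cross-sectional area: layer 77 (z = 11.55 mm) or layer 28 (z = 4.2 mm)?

layer 28 (z = 4.2 mm)

Layer 77 (z = 11.55): the cylinder is not intersected at this z (z outside [0, 8]); the cube at (0.5, 0) is absent (z outside [3, 10.5]); the 15.5×24.5 cube at (3.5, 8.5) contributes its full rectangle (area 379.75 mm²); Merging all regions: only the 15.5×24.5 cube at (3.5, 8.5) is present, so the union is just that shape — area = 379.75 mm². So its area = 379.75 mm². Layer 28 (z = 4.2): the cylinder: section is a regular 12-gon, circumradius r=8 (area = (12/2)·8.000²·sin(360°/12) = 192.00 mm²); the cube at (0.5, 0) is present — its section is the full 19×12.5 rectangle (area 237.50 mm²); the 15.5×24.5 cube at (3.5, 8.5) contributes its full rectangle (area 379.75 mm²); Merging all regions: the regions partially overlap — summed areas 809.25 mm² minus the doubly-counted overlap 106.03 mm² gives 703.22 mm² — area = 703.22 mm². So its area = 703.22 mm². Layer 28 is larger (703.22 vs 379.75 mm²).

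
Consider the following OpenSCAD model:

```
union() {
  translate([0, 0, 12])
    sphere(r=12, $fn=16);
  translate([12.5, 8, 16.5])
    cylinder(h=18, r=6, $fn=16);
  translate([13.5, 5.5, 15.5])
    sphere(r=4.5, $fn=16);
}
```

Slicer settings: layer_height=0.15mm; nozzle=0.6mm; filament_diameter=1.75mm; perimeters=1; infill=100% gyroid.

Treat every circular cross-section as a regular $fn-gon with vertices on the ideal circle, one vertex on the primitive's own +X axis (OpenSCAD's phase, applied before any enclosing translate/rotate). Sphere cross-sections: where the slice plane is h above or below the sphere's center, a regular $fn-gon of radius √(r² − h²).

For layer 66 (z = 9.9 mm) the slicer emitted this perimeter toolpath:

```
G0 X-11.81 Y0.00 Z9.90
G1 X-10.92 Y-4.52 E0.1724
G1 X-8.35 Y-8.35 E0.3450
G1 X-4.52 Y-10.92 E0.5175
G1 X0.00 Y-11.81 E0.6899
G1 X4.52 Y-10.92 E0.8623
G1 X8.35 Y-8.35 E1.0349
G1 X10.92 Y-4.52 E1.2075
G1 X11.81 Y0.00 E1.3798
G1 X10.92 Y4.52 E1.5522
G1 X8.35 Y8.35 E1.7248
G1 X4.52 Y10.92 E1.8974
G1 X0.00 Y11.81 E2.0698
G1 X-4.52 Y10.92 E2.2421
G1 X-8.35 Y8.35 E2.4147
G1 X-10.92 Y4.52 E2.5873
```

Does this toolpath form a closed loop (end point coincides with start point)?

no

Start point (G0): (-11.81, 0.00). End point (last G1): the path does not return to the start — open.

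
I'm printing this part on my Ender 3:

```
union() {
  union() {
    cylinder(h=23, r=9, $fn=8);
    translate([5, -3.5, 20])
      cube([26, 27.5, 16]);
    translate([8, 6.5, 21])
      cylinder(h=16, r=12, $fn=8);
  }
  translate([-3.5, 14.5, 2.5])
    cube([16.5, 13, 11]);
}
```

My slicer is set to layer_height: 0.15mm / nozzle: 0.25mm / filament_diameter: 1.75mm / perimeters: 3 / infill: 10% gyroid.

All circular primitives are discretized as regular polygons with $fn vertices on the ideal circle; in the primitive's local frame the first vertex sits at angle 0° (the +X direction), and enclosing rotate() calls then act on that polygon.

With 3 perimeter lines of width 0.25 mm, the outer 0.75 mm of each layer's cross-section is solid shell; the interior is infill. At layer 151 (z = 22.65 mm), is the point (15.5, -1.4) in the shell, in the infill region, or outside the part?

At z = 22.65 mm: the r=9 cylinder contributes a regular 8-gon of circumradius 9; the cube at (5, -3.5) (footprint 26×27.5) is included at this height; the cylinder at (8, 6.5): section is a regular 8-gon, circumradius r=12; Merging all regions: the regions partially overlap (shared area 376.09 mm²), so overlapping operands fuse into one piece — 1 connected region; the cube at (-3.5, 14.5) does not reach this height (z outside [2.5, 13.5]); Taking the union: only the result so far is present, so the union is just that shape — 1 connected region. Overall, the cross-section is a single solid region. The nearest boundary edge runs (31.00, -3.50)→(12.83, -3.50); distance from the point to it = 2.10 mm. The point is inside the cross-section and 2.10 mm from the nearest boundary — more than the 0.75 mm shell width (3 × 0.25), so it's in the infill interior.

infill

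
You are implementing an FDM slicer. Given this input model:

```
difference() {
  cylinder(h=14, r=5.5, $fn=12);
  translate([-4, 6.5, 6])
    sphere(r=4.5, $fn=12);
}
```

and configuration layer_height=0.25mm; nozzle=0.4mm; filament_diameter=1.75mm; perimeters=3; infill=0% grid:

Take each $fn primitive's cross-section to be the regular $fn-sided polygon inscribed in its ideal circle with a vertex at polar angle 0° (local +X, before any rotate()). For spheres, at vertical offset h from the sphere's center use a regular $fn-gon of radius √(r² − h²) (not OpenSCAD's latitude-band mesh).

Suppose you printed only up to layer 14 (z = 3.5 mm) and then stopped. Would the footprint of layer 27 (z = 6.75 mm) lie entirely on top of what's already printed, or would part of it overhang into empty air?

Compare the two slices. At z = 3.5: the r=5.5 cylinder gives a regular 12-gon of circumradius 5.5 (constant along its height) (area = (12/2)·5.500²·sin(360°/12) = 90.75 mm²); the r=4.5 sphere at (-4, 6.5) slices to a regular 12-gon of circumradius 3.742 (√(r²−h²) with h=2.5 from center) (area = (12/2)·3.742²·sin(360°/12) = 42.00 mm²); Taking the first minus the rest: starting from the r=5.5 cylinder (90.75 mm²), the r=4.5 sphere at (-4, 6.5) partially overlaps it — only the 4.44 mm² overlap (of its 42.00 mm²) is removed, clipping the outline — area = 86.31 mm². At z = 6.75: the r=5.5 cylinder gives a regular 12-gon of circumradius 5.5 (constant along its height) (area = (12/2)·5.500²·sin(360°/12) = 90.75 mm²); the r=4.5 sphere at (-4, 6.5) contributes a regular 12-gon of circumradius √(4.5²−0.75²) = 4.437 (area = (12/2)·4.437²·sin(360°/12) = 59.06 mm²); Taking the first minus the rest: starting from the r=5.5 cylinder (90.75 mm²), the r=4.5 sphere at (-4, 6.5) partially overlaps it — only the 8.51 mm² overlap (of its 59.06 mm²) is removed, clipping the outline — area = 82.24 mm². Checking containment: the cross-section at z = 6.75 is a subset of the cross-section at z = 3.5.

entirely on top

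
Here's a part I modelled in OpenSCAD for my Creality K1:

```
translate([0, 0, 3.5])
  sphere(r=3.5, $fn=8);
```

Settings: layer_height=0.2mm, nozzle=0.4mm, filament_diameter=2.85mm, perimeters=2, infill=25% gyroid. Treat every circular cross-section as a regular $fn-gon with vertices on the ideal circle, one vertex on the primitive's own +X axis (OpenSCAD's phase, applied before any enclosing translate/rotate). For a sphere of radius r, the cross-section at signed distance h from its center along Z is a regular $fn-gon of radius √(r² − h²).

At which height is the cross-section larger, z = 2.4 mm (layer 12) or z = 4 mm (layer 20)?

layer 20 (z = 4 mm)

Layer 12 (z = 2.4): the r=3.5 sphere slices to a regular 8-gon of circumradius 3.323 (√(r²−h²) with h=1.1 from center) (area = (8/2)·3.323²·sin(360°/8) = 31.23 mm²). So its area = 31.23 mm². Layer 20 (z = 4): the r=3.5 sphere slices to a regular 8-gon of circumradius 3.464 (√(r²−h²) with h=0.5 from center) (area = (8/2)·3.464²·sin(360°/8) = 33.94 mm²). So its area = 33.94 mm². Layer 20 is larger (33.94 vs 31.23 mm²).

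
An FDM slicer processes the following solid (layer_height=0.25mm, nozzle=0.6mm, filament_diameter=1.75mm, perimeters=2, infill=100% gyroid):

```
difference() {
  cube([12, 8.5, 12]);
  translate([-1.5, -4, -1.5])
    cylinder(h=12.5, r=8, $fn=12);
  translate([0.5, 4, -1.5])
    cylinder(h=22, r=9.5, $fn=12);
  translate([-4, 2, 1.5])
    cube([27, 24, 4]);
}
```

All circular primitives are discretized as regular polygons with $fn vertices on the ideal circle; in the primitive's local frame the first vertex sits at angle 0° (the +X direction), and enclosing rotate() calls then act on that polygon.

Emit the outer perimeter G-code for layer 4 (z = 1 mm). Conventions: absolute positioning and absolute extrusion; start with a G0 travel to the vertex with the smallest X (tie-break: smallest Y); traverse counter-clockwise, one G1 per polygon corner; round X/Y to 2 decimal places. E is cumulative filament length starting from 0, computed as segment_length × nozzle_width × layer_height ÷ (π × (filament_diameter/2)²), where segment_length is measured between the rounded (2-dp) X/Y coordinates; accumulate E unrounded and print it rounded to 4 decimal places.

At z = 1 mm: the cube is present — its section is the full 12×8.5 rectangle; the r=8 cylinder at (-1.5, -4) contributes a regular 12-gon of circumradius 8; the r=9.5 cylinder at (0.5, 4) contributes a regular 12-gon of circumradius 9.5; the cube at (-4, 2) is absent (z outside [1.5, 5.5]); Subtracting the remaining from the first: starting from the 12×8.5 cube, the r=8 cylinder at (-1.5, -4) partially overlaps it — only the 12.45 mm² overlap (of its 192.00 mm²) is removed, clipping the outline; the r=9.5 cylinder at (0.5, 4) partially overlaps it — only the 67.70 mm² overlap (of its 270.75 mm²) is removed, clipping the outline — 1 connected region. The outline is a single polygon with 5 vertices. Extrusion per mm of travel: 0.6 × 0.25 / (π × 0.875²) = 0.062363. Accumulating E over each segment gives final E = 1.4705.

G0 X8.79 Y8.50 Z1.00
G1 X10.00 Y4.00 E0.2906
G1 X8.93 Y0.00 E0.5488
G1 X12.00 Y0.00 E0.7403
G1 X12.00 Y8.50 E1.2704
G1 X8.79 Y8.50 E1.4705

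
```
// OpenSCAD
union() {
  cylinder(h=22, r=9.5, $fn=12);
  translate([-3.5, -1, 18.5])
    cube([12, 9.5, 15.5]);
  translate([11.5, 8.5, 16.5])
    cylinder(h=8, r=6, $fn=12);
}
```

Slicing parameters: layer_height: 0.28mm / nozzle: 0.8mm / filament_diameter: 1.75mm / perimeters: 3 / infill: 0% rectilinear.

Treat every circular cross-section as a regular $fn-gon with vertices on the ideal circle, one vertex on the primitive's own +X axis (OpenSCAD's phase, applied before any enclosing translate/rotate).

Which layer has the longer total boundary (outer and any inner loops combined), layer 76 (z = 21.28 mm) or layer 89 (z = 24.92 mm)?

Layer 76 (z = 21.28): the r=9.5 cylinder contributes a regular 12-gon of circumradius 9.5 (perimeter = 2·12·9.500·sin(180°/12) = 59.01 mm); the cube at (-3.5, -1) is present — its section is the full 12×9.5 rectangle (perimeter 43.00 mm); the r=6 cylinder at (11.5, 8.5) contributes a regular 12-gon of circumradius 6 (perimeter = 2·12·6.000·sin(180°/12) = 37.27 mm); Merging all regions: the regions partially overlap (shared area 115.94 mm²), so the edge portions inside another operand are dropped and the merged outline is re-measured after clipping — boundary = 84.21 mm. So its perimeter = 84.21 mm. Layer 89 (z = 24.92): the cylinder does not reach this height (z outside [0, 22]); the cube at (-3.5, -1) (footprint 12×9.5) is included at this height (perimeter 43.00 mm); the cylinder at (11.5, 8.5) does not reach this height (z outside [16.5, 24.5]); Taking the union: only the 12×9.5 cube at (-3.5, -1) is present, so the union is just that shape — boundary = 43.00 mm. So its perimeter = 43.00 mm. Layer 76 is larger (84.21 vs 43.00 mm).

layer 76 (z = 21.28 mm)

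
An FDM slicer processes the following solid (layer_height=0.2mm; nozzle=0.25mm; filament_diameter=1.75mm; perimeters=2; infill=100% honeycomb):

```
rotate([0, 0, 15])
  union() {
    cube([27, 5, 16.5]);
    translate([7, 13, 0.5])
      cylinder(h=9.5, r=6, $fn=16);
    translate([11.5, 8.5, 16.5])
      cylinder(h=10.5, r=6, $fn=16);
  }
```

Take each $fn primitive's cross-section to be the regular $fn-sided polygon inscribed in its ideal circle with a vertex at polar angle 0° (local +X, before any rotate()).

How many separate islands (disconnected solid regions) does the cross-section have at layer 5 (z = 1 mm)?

2

At z = 1 mm: the 27×5 cube contributes its full rectangle; the r=6 cylinder at (7, 13) gives a regular 16-gon of circumradius 6 (constant along its height); the cylinder at (11.5, 8.5) does not reach this height (z outside [16.5, 27]); Merging all regions: the 2 present regions are separate (no shared area or edge), so areas and boundary lengths simply add and each stays a separate island — 2 connected regions; (rotated 15° about Z; rotation is an isometry so areas/perimeters/island counts are preserved). Overall, the cross-section has 2 separate islands. Island count = 2.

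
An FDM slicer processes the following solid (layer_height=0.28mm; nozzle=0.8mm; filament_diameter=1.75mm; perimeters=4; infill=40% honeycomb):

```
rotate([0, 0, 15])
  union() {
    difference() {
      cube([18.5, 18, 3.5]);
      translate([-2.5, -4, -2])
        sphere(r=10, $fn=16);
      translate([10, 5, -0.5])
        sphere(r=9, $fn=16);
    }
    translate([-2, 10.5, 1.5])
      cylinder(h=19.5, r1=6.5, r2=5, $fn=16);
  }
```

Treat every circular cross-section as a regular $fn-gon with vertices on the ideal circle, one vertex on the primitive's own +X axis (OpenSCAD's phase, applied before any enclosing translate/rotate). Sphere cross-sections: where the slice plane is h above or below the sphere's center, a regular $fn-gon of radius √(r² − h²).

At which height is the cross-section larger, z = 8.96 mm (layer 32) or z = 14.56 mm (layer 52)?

Layer 32 (z = 8.96): the cube is absent (z outside [0, 3.5]); the sphere at (-2.5, -4) is not intersected at this z (|z−center|=10.960 > r=10); the sphere at (10, 5) is not intersected at this z (|z−center|=9.460 > r=9); Taking the first minus the rest: the first operand is absent here, so nothing remains; the cone at (-2, 10.5) (r1=6.5→r2=5) has section circumradius 5.926 here — a regular 16-gon (area = (16/2)·5.926²·sin(360°/16) = 107.52 mm²); Merging all regions: only the cone at (-2, 10.5) is present, so the union is just that shape — area = 107.52 mm²; (whole slice rotated 15° about Z — lengths, areas and connectivity unchanged). So its area = 107.52 mm². Layer 52 (z = 14.56): the cube does not reach this height (z outside [0, 3.5]); the sphere at (-2.5, -4) is not intersected at this z (|z−center|=16.560 > r=10); the sphere at (10, 5) does not reach this height (|z−center|=15.060 > r=9); Subtracting the remaining from the first: the first operand is absent here, so nothing remains; the cone at (-2, 10.5) (r1=6.5→r2=5) has section circumradius 5.495 here — a regular 16-gon (area = (16/2)·5.495²·sin(360°/16) = 92.45 mm²); Taking the union: only the cone at (-2, 10.5) is present, so the union is just that shape — area = 92.45 mm²; (rotated 15° about Z; rotation is an isometry so areas/perimeters/island counts are preserved). So its area = 92.45 mm². Layer 32 is larger (107.52 vs 92.45 mm²).

layer 32 (z = 8.96 mm)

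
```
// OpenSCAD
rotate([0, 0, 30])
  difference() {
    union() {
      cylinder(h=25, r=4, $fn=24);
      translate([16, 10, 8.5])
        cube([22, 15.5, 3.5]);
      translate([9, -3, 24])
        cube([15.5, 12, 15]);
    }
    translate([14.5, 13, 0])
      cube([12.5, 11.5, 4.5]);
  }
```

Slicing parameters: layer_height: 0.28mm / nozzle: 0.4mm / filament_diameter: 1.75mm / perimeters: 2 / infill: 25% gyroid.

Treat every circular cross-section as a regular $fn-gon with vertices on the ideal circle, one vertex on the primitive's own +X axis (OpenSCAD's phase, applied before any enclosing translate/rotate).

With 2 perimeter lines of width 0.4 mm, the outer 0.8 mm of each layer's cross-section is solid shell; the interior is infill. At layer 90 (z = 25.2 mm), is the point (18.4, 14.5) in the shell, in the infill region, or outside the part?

infill

At z = 25.2 mm: the cylinder is absent (z outside [0, 25]); the cube at (16, 10) is absent (z outside [8.5, 12]); the cube at (9, -3) is present — its section is the full 15.5×12 rectangle; Combining (union): only the 15.5×12 cube at (9, -3) is present, so the union is just that shape — 1 connected region; the cube at (14.5, 13) is absent (z outside [0, 4.5]); Taking the first minus the rest: none of the subtracted shapes is present at this height, so that combined region is unchanged — 1 connected region; (whole slice rotated 30° about Z — lengths, areas and connectivity unchanged). Overall, the cross-section is a single solid region. Undo the 30° rotation: the query point maps to (23.185, 3.357) in the un-rotated model frame. The nearest boundary edge runs (24.50, -3.00)→(24.50, 9.00); distance from the point to it = 1.32 mm. The point is inside the cross-section and 1.32 mm from the nearest boundary — more than the 0.8 mm shell width (2 × 0.4), so it's in the infill interior.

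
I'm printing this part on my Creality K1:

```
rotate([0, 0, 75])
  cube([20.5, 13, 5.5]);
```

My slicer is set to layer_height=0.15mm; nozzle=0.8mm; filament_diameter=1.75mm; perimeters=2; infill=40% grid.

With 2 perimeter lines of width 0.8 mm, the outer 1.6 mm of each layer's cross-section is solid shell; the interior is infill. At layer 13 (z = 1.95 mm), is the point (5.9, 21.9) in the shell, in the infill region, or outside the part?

At z = 1.95 mm: the cube (footprint 20.5×13) is included at this height; (whole slice rotated 75° about Z — lengths, areas and connectivity unchanged). Overall, the cross-section is a single solid region. Undo the 75° rotation: the query point maps to (22.681, -0.031) in the un-rotated model frame. The nearest boundary edge runs (0.00, 0.00)→(20.50, 0.00); distance from the point to it = 2.18 mm. The point is not inside any of the regions above, so it lies outside the cross-section (2.18 mm from the nearest boundary).

outside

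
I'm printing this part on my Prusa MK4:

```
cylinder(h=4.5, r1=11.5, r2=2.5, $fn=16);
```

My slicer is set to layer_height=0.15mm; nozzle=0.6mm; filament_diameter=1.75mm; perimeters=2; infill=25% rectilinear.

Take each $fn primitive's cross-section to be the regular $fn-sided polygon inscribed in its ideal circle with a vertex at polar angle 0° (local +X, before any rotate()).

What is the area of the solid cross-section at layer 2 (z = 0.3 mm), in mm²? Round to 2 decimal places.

363.73 mm²

At z = 0.3 mm: the cone (r1=11.5→r2=2.5) has section circumradius 10.900 here — a regular 16-gon (area = (16/2)·10.900²·sin(360°/16) = 363.73 mm²). Overall, the cross-section is a single solid region. Net area = 363.73 mm².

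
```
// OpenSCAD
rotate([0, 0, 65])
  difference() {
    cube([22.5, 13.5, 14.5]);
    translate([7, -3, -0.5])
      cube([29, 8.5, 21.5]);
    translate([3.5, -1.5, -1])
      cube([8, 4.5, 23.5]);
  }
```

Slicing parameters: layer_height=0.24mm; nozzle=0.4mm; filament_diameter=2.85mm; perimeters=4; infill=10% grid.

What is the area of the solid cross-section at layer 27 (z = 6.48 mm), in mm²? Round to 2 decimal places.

208.00 mm²

At z = 6.48 mm: the 22.5×13.5 cube contributes its full rectangle (area 303.75 mm²); the 29×8.5 cube at (7, -3) contributes its full rectangle (area 246.50 mm²); the 8×4.5 cube at (3.5, -1.5) contributes its full rectangle (area 36.00 mm²); After the difference (first − rest): starting from the 22.5×13.5 cube (303.75 mm²), the 29×8.5 cube at (7, -3) partially overlaps it — only the 85.25 mm² overlap (of its 246.50 mm²) is removed, clipping the outline; the 8×4.5 cube at (3.5, -1.5) partially overlaps it — only the 10.50 mm² overlap (of its 36.00 mm²) is removed, clipping the outline — area = 208.00 mm²; (whole slice rotated 65° about Z — lengths, areas and connectivity unchanged). Overall, the cross-section is a single solid region. Net area = 208.00 mm².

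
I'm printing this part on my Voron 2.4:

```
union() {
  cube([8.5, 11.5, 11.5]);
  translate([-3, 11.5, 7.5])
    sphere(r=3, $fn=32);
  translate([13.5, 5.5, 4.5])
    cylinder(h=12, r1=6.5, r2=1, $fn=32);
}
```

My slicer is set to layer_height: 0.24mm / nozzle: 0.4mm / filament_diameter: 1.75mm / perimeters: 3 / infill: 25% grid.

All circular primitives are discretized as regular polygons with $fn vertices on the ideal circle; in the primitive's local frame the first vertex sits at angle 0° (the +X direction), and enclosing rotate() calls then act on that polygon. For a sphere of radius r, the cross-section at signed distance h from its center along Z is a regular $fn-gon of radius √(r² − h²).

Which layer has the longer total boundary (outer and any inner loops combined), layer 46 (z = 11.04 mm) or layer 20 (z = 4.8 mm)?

layer 20 (z = 4.8 mm)

Layer 46 (z = 11.04): the cube (footprint 8.5×11.5) is included at this height (perimeter 40.00 mm); the sphere at (-3, 11.5) is not intersected at this z (|z−center|=3.540 > r=3); the cone at (13.5, 5.5) (r1=6.5→r2=1) has section circumradius 3.503 here — a regular 32-gon (perimeter = 2·32·3.503·sin(180°/32) = 21.97 mm); Taking the union: the 2 present regions are separate (no shared area or edge), so areas and boundary lengths simply add and each stays a separate island — boundary = 61.97 mm. So its perimeter = 61.97 mm. Layer 20 (z = 4.8): the 8.5×11.5 cube contributes its full rectangle (perimeter 40.00 mm); the r=3 sphere at (-3, 11.5) slices to a regular 32-gon of circumradius 1.308 (√(r²−h²) with h=2.7 from center) (perimeter = 2·32·1.308·sin(180°/32) = 8.20 mm); the cone at (13.5, 5.5) contributes a regular 32-gon of circumradius 6.362 (interpolated between r1=6.5 and r2=1 at t=0.025) (perimeter = 2·32·6.362·sin(180°/32) = 39.91 mm); Merging all regions: the regions partially overlap (shared area 7.15 mm²), so the edge portions inside another operand are dropped and the merged outline is re-measured after clipping — boundary = 71.94 mm. So its perimeter = 71.94 mm. Layer 20 is larger (71.94 vs 61.97 mm).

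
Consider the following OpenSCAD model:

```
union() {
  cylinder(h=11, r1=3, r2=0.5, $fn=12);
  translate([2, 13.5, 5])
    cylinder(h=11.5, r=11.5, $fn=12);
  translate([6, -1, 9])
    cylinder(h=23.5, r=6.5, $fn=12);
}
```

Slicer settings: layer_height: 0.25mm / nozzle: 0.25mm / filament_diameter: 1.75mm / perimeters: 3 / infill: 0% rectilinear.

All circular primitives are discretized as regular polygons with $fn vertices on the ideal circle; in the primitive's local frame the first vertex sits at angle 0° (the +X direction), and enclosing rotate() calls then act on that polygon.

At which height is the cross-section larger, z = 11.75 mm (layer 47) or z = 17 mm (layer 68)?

layer 47 (z = 11.75 mm)

Layer 47 (z = 11.75): the cone is absent (z outside [0, 11]); the cylinder at (2, 13.5): section is a regular 12-gon, circumradius r=11.5 (area = (12/2)·11.500²·sin(360°/12) = 396.75 mm²); the r=6.5 cylinder at (6, -1) contributes a regular 12-gon of circumradius 6.5 (area = (12/2)·6.500²·sin(360°/12) = 126.75 mm²); Combining (union): the regions partially overlap — summed areas 523.50 mm² minus the doubly-counted overlap 15.20 mm² gives 508.30 mm² — area = 508.30 mm². So its area = 508.30 mm². Layer 68 (z = 17): the cone does not reach this height (z outside [0, 11]); the cylinder at (2, 13.5) is not intersected at this z (z outside [5, 16.5]); the cylinder at (6, -1): section is a regular 12-gon, circumradius r=6.5 (area = (12/2)·6.500²·sin(360°/12) = 126.75 mm²); Merging all regions: only the r=6.5 cylinder at (6, -1) is present, so the union is just that shape — area = 126.75 mm². So its area = 126.75 mm². Layer 47 is larger (508.30 vs 126.75 mm²).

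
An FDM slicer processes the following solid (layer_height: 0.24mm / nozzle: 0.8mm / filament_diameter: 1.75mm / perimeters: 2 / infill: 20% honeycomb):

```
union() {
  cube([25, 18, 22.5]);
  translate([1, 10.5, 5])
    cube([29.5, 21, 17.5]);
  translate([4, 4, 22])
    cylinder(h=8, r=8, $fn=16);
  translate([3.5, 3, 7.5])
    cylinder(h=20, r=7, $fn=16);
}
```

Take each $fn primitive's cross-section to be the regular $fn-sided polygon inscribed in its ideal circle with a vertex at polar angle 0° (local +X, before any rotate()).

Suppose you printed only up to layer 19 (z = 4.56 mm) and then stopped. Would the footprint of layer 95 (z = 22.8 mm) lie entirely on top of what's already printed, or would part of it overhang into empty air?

Compare the two slices. At z = 4.56: the 25×18 cube contributes its full rectangle (area 450.00 mm²); the cube at (1, 10.5) does not reach this height (z outside [5, 22.5]); the cylinder at (4, 4) does not reach this height (z outside [22, 30]); the cylinder at (3.5, 3) does not reach this height (z outside [7.5, 27.5]); Merging all regions: only the 25×18 cube is present, so the union is just that shape — area = 450.00 mm². At z = 22.8: the cube is absent (z outside [0, 22.5]); the cube at (1, 10.5) is not intersected at this z (z outside [5, 22.5]); the r=8 cylinder at (4, 4) contributes a regular 16-gon of circumradius 8 (area = (16/2)·8.000²·sin(360°/16) = 195.93 mm²); the r=7 cylinder at (3.5, 3) contributes a regular 16-gon of circumradius 7 (area = (16/2)·7.000²·sin(360°/16) = 150.01 mm²); Combining (union): the regions partially overlap — summed areas 345.95 mm² minus the doubly-counted overlap 149.36 mm² gives 196.58 mm² — area = 196.58 mm². Checking containment: at z = 22.8 the cross-section extends beyond the z = 4.56 cross-section by about 71.19 mm².

part overhangs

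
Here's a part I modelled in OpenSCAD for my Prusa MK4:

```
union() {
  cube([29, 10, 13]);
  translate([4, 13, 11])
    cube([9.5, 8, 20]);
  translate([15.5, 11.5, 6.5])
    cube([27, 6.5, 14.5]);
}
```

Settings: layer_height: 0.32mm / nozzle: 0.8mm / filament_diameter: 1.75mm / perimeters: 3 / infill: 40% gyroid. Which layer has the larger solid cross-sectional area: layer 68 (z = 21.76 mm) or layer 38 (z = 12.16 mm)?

Layer 68 (z = 21.76): the cube does not reach this height (z outside [0, 13]); the cube at (4, 13) is present — its section is the full 9.5×8 rectangle (area 76.00 mm²); the cube at (15.5, 11.5) is absent (z outside [6.5, 21]); Combining (union): only the 9.5×8 cube at (4, 13) is present, so the union is just that shape — area = 76.00 mm². So its area = 76.00 mm². Layer 38 (z = 12.16): the 29×10 cube contributes its full rectangle (area 290.00 mm²); the cube at (4, 13) is present — its section is the full 9.5×8 rectangle (area 76.00 mm²); the cube at (15.5, 11.5) is present — its section is the full 27×6.5 rectangle (area 175.50 mm²); Taking the union: the 3 present regions are separate (no shared area or edge), so areas and boundary lengths simply add and each stays a separate island — area = 541.50 mm². So its area = 541.50 mm². Layer 38 is larger (541.50 vs 76.00 mm²).

layer 38 (z = 12.16 mm)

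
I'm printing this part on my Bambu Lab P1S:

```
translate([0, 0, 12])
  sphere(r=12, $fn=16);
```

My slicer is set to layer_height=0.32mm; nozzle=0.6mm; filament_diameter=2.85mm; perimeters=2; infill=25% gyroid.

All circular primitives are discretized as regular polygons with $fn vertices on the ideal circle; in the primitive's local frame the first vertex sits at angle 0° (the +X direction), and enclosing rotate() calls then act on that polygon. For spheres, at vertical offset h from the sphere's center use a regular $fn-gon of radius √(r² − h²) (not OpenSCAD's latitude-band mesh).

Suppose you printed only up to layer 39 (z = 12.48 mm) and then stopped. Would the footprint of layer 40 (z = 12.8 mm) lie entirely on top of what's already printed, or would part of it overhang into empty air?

entirely on top

Compare the two slices. At z = 12.48: the r=12 sphere contributes a regular 16-gon of circumradius √(12²−0.48²) = 11.990 (area = (16/2)·11.990²·sin(360°/16) = 440.15 mm²). At z = 12.8: the sphere: section is a regular 16-gon, circumradius = √(r²−h²) = √(12²−0.8²) = 11.973 (area = (16/2)·11.973²·sin(360°/16) = 438.89 mm²). Checking containment: the cross-section at z = 12.8 is a subset of the cross-section at z = 12.48.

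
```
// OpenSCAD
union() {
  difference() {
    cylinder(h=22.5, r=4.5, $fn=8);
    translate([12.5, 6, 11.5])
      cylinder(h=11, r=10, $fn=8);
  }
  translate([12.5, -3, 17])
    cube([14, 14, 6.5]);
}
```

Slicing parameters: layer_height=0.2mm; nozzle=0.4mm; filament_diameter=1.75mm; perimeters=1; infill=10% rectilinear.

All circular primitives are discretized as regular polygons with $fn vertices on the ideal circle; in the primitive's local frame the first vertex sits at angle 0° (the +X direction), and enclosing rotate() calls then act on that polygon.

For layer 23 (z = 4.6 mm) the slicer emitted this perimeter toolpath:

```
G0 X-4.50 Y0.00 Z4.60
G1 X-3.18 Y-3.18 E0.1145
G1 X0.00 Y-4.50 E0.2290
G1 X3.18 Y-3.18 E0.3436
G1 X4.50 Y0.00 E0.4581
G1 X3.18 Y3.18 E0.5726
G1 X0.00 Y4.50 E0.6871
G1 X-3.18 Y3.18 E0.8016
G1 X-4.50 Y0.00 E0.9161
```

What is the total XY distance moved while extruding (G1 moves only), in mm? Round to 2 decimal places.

27.54 mm

Sum the Euclidean lengths of each G1 segment: total = 27.54 mm.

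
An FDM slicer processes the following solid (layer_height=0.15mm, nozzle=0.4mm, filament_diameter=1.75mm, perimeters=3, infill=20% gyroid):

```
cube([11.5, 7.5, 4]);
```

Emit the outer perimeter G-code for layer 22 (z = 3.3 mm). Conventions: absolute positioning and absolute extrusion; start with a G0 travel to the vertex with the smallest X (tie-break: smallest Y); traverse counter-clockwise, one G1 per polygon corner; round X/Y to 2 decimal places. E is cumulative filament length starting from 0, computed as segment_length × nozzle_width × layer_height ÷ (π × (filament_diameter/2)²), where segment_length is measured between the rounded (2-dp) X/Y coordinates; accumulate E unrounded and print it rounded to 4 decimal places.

G0 X0.00 Y0.00 Z3.30
G1 X11.50 Y0.00 E0.2869
G1 X11.50 Y7.50 E0.4740
G1 X0.00 Y7.50 E0.7608
G1 X0.00 Y0.00 E0.9479

At z = 3.3 mm: the cube is present — its section is the full 11.5×7.5 rectangle. The outline is a single polygon with 4 vertices. Extrusion per mm of travel: 0.4 × 0.15 / (π × 0.875²) = 0.024945. Accumulating E over each segment gives final E = 0.9479.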